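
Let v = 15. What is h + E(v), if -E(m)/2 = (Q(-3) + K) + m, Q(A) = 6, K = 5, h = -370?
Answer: -422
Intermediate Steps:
E(m) = -22 - 2*m (E(m) = -2*((6 + 5) + m) = -2*(11 + m) = -22 - 2*m)
h + E(v) = -370 + (-22 - 2*15) = -370 + (-22 - 30) = -370 - 52 = -422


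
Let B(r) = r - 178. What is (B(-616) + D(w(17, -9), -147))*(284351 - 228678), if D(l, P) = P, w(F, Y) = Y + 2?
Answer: -52388293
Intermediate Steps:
w(F, Y) = 2 + Y
B(r) = -178 + r
(B(-616) + D(w(17, -9), -147))*(284351 - 228678) = ((-178 - 616) - 147)*(284351 - 228678) = (-794 - 147)*55673 = -941*55673 = -52388293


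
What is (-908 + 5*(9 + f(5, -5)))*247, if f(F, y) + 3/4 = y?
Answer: -881049/4 ≈ -2.2026e+5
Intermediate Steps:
f(F, y) = -¾ + y
(-908 + 5*(9 + f(5, -5)))*247 = (-908 + 5*(9 + (-¾ - 5)))*247 = (-908 + 5*(9 - 23/4))*247 = (-908 + 5*(13/4))*247 = (-908 + 65/4)*247 = -3567/4*247 = -881049/4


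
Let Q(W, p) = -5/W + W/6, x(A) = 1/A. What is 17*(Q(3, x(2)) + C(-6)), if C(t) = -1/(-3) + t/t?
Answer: 17/6 ≈ 2.8333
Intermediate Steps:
Q(W, p) = -5/W + W/6 (Q(W, p) = -5/W + W*(⅙) = -5/W + W/6)
C(t) = 4/3 (C(t) = -1*(-⅓) + 1 = ⅓ + 1 = 4/3)
17*(Q(3, x(2)) + C(-6)) = 17*((-5/3 + (⅙)*3) + 4/3) = 17*((-5*⅓ + ½) + 4/3) = 17*((-5/3 + ½) + 4/3) = 17*(-7/6 + 4/3) = 17*(⅙) = 17/6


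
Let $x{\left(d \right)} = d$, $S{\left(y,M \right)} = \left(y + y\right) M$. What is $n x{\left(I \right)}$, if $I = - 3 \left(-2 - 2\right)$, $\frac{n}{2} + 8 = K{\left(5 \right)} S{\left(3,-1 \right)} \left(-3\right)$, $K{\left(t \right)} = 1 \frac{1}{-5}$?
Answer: $- \frac{1392}{5} \approx -278.4$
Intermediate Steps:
$K{\left(t \right)} = - \frac{1}{5}$ ($K{\left(t \right)} = 1 \left(- \frac{1}{5}\right) = - \frac{1}{5}$)
$S{\left(y,M \right)} = 2 M y$ ($S{\left(y,M \right)} = 2 y M = 2 M y$)
$n = - \frac{116}{5}$ ($n = -16 + 2 - \frac{2 \left(-1\right) 3}{5} \left(-3\right) = -16 + 2 \left(- \frac{1}{5}\right) \left(-6\right) \left(-3\right) = -16 + 2 \cdot \frac{6}{5} \left(-3\right) = -16 + 2 \left(- \frac{18}{5}\right) = -16 - \frac{36}{5} = - \frac{116}{5} \approx -23.2$)
$I = 12$ ($I = \left(-3\right) \left(-4\right) = 12$)
$n x{\left(I \right)} = \left(- \frac{116}{5}\right) 12 = - \frac{1392}{5}$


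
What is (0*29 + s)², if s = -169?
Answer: 28561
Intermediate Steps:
(0*29 + s)² = (0*29 - 169)² = (0 - 169)² = (-169)² = 28561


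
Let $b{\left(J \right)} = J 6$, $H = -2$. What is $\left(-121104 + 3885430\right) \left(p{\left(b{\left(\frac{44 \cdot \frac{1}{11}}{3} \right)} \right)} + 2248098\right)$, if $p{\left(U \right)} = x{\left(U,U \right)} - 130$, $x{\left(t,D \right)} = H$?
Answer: $8462076860916$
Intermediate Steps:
$x{\left(t,D \right)} = -2$
$b{\left(J \right)} = 6 J$
$p{\left(U \right)} = -132$ ($p{\left(U \right)} = -2 - 130 = -132$)
$\left(-121104 + 3885430\right) \left(p{\left(b{\left(\frac{44 \cdot \frac{1}{11}}{3} \right)} \right)} + 2248098\right) = \left(-121104 + 3885430\right) \left(-132 + 2248098\right) = 3764326 \cdot 2247966 = 8462076860916$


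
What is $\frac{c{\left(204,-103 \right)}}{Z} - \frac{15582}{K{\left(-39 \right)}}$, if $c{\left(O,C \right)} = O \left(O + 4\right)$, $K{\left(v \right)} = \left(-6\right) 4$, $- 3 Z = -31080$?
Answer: $\frac{3384331}{5180} \approx 653.35$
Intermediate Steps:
$Z = 10360$ ($Z = \left(- \frac{1}{3}\right) \left(-31080\right) = 10360$)
$K{\left(v \right)} = -24$
$c{\left(O,C \right)} = O \left(4 + O\right)$
$\frac{c{\left(204,-103 \right)}}{Z} - \frac{15582}{K{\left(-39 \right)}} = \frac{204 \left(4 + 204\right)}{10360} - \frac{15582}{-24} = 204 \cdot 208 \cdot \frac{1}{10360} - - \frac{2597}{4} = 42432 \cdot \frac{1}{10360} + \frac{2597}{4} = \frac{5304}{1295} + \frac{2597}{4} = \frac{3384331}{5180}$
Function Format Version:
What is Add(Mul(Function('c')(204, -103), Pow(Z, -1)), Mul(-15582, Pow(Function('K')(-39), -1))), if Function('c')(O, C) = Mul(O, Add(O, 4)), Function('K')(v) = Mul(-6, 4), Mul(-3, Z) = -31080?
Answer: Rational(3384331, 5180) ≈ 653.35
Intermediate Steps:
Z = 10360 (Z = Mul(Rational(-1, 3), -31080) = 10360)
Function('K')(v) = -24
Function('c')(O, C) = Mul(O, Add(4, O))
Add(Mul(Function('c')(204, -103), Pow(Z, -1)), Mul(-15582, Pow(Function('K')(-39), -1))) = Add(Mul(Mul(204, Add(4, 204)), Pow(10360, -1)), Mul(-15582, Pow(-24, -1))) = Add(Mul(Mul(204, 208), Rational(1, 10360)), Mul(-15582, Rational(-1, 24))) = Add(Mul(42432, Rational(1, 10360)), Rational(2597, 4)) = Add(Rational(5304, 1295), Rational(2597, 4)) = Rational(3384331, 5180)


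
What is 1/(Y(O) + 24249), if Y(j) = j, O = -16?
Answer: 1/24233 ≈ 4.1266e-5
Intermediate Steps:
1/(Y(O) + 24249) = 1/(-16 + 24249) = 1/24233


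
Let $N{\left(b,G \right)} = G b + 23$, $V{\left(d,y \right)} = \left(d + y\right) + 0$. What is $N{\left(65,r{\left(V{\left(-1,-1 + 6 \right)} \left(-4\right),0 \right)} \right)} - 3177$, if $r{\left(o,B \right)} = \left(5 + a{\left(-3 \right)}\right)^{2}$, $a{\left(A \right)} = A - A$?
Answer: $-1529$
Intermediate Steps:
$V{\left(d,y \right)} = d + y$
$a{\left(A \right)} = 0$
$r{\left(o,B \right)} = 25$ ($r{\left(o,B \right)} = \left(5 + 0\right)^{2} = 5^{2} = 25$)
$N{\left(b,G \right)} = 23 + G b$
$N{\left(65,r{\left(V{\left(-1,-1 + 6 \right)} \left(-4\right),0 \right)} \right)} - 3177 = \left(23 + 25 \cdot 65\right) - 3177 = \left(23 + 1625\right) - 3177 = 1648 - 3177 = -1529$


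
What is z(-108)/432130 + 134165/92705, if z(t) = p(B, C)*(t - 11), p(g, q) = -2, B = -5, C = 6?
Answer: 5799878524/4006061165 ≈ 1.4478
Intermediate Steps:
z(t) = 22 - 2*t (z(t) = -2*(t - 11) = -2*(-11 + t) = 22 - 2*t)
z(-108)/432130 + 134165/92705 = (22 - 2*(-108))/432130 + 134165/92705 = (22 + 216)*(1/432130) + 134165*(1/92705) = 238*(1/432130) + 26833/18541 = 119/216065 + 26833/18541 = 5799878524/4006061165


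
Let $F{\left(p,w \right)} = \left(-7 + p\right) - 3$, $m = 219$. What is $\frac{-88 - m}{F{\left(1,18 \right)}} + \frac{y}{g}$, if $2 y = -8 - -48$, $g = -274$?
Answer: $\frac{41969}{1233} \approx 34.038$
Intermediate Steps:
$y = 20$ ($y = \frac{-8 - -48}{2} = \frac{-8 + 48}{2} = \frac{1}{2} \cdot 40 = 20$)
$F{\left(p,w \right)} = -10 + p$
$\frac{-88 - m}{F{\left(1,18 \right)}} + \frac{y}{g} = \frac{-88 - 219}{-10 + 1} + \frac{20}{-274} = \frac{-88 - 219}{-9} + 20 \left(- \frac{1}{274}\right) = \left(-307\right) \left(- \frac{1}{9}\right) - \frac{10}{137} = \frac{307}{9} - \frac{10}{137} = \frac{41969}{1233}$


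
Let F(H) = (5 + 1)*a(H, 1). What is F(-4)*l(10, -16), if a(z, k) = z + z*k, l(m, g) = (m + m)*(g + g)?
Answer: 30720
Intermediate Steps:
l(m, g) = 4*g*m (l(m, g) = (2*m)*(2*g) = 4*g*m)
a(z, k) = z + k*z
F(H) = 12*H (F(H) = (5 + 1)*(H*(1 + 1)) = 6*(H*2) = 6*(2*H) = 12*H)
F(-4)*l(10, -16) = (12*(-4))*(4*(-16)*10) = -48*(-640) = 30720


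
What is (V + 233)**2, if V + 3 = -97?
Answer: 17689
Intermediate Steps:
V = -100 (V = -3 - 97 = -100)
(V + 233)**2 = (-100 + 233)**2 = 133**2 = 17689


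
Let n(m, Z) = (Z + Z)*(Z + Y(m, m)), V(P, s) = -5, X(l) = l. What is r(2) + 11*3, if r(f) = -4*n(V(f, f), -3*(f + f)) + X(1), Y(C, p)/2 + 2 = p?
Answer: -2462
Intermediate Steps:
Y(C, p) = -4 + 2*p
n(m, Z) = 2*Z*(-4 + Z + 2*m) (n(m, Z) = (Z + Z)*(Z + (-4 + 2*m)) = (2*Z)*(-4 + Z + 2*m) = 2*Z*(-4 + Z + 2*m))
r(f) = 1 + 48*f*(-14 - 6*f) (r(f) = -8*(-3*(f + f))*(-4 - 3*(f + f) + 2*(-5)) + 1 = -8*(-6*f)*(-4 - 6*f - 10) + 1 = -8*(-6*f)*(-14 - 6*f) + 1 = -(-48)*f*(-14 - 6*f) + 1 = 48*f*(-14 - 6*f) + 1 = 1 + 48*f*(-14 - 6*f))
r(2) + 11*3 = (1 - 96*2*(7 + 3*2)) + 11*3 = (1 - 96*2*(7 + 6)) + 33 = (1 - 96*2*13) + 33 = (1 - 2496) + 33 = -2495 + 33 = -2462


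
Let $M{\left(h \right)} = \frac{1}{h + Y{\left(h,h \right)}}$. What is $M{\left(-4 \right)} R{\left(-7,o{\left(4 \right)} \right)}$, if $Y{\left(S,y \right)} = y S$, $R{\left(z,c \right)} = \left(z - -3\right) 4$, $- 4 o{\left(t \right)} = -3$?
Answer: $- \frac{4}{3} \approx -1.3333$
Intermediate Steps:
$o{\left(t \right)} = \frac{3}{4}$ ($o{\left(t \right)} = \left(- \frac{1}{4}\right) \left(-3\right) = \frac{3}{4}$)
$R{\left(z,c \right)} = 12 + 4 z$ ($R{\left(z,c \right)} = \left(z + 3\right) 4 = \left(3 + z\right) 4 = 12 + 4 z$)
$Y{\left(S,y \right)} = S y$
$M{\left(h \right)} = \frac{1}{h + h^{2}}$ ($M{\left(h \right)} = \frac{1}{h + h h} = \frac{1}{h + h^{2}}$)
$M{\left(-4 \right)} R{\left(-7,o{\left(4 \right)} \right)} = \frac{1}{\left(-4\right) \left(1 - 4\right)} \left(12 + 4 \left(-7\right)\right) = - \frac{1}{4 \left(-3\right)} \left(12 - 28\right) = \left(- \frac{1}{4}\right) \left(- \frac{1}{3}\right) \left(-16\right) = \frac{1}{12} \left(-16\right) = - \frac{4}{3}$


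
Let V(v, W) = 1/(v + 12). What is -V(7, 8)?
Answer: -1/19 ≈ -0.052632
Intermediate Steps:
V(v, W) = 1/(12 + v)
-V(7, 8) = -1/(12 + 7) = -1/19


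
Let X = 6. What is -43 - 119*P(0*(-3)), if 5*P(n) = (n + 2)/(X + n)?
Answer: -764/15 ≈ -50.933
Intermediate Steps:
P(n) = (2 + n)/(5*(6 + n)) (P(n) = ((n + 2)/(6 + n))/5 = ((2 + n)/(6 + n))/5 = (2 + n)/(5*(6 + n)))
-43 - 119*P(0*(-3)) = -43 - 119*(2 + 0*(-3))/(5*(6 + 0*(-3))) = -43 - 119*(2 + 0)/(5*(6 + 0)) = -43 - 119*2/(5*6) = -43 - 119*1/15 = -43 - 119/15 = -764/15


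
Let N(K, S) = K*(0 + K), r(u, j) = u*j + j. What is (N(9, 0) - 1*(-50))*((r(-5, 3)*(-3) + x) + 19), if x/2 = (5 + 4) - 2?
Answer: 9039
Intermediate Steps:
r(u, j) = j + j*u (r(u, j) = j*u + j = j + j*u)
x = 14 (x = 2*((5 + 4) - 2) = 2*(9 - 2) = 2*7 = 14)
N(K, S) = K² (N(K, S) = K*K = K²)
(N(9, 0) - 1*(-50))*((r(-5, 3)*(-3) + x) + 19) = (9² - 1*(-50))*(((3*(1 - 5))*(-3) + 14) + 19) = (81 + 50)*(((3*(-4))*(-3) + 14) + 19) = 131*((-12*(-3) + 14) + 19) = 131*((36 + 14) + 19) = 131*(50 + 19) = 131*69 = 9039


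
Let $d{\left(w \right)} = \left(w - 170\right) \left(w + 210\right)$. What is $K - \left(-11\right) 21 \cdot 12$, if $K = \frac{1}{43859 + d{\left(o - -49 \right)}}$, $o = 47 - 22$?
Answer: $\frac{46001341}{16595} \approx 2772.0$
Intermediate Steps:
$o = 25$ ($o = 47 - 22 = 25$)
$d{\left(w \right)} = \left(-170 + w\right) \left(210 + w\right)$
$K = \frac{1}{16595}$ ($K = \frac{1}{43859 + \left(-35700 + \left(25 - -49\right)^{2} + 40 \left(25 - -49\right)\right)} = \frac{1}{43859 + \left(-35700 + \left(25 + 49\right)^{2} + 40 \left(25 + 49\right)\right)} = \frac{1}{43859 + \left(-35700 + 74^{2} + 40 \cdot 74\right)} = \frac{1}{43859 + \left(-35700 + 5476 + 2960\right)} = \frac{1}{43859 - 27264} = \frac{1}{16595} \approx 6.0259 \cdot 10^{-5}$)
$K - \left(-11\right) 21 \cdot 12 = \frac{1}{16595} - \left(-11\right) 21 \cdot 12 = \frac{1}{16595} - \left(-231\right) 12 = \frac{1}{16595} - -2772 = \frac{1}{16595} + 2772 = \frac{46001341}{16595}$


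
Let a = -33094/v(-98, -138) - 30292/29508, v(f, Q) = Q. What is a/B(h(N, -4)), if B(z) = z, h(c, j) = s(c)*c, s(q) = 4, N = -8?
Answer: -20257447/2714736 ≈ -7.4620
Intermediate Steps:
h(c, j) = 4*c
a = 40514894/169671 (a = -33094/(-138) - 30292/29508 = -33094*(-1/138) - 30292*1/29508 = 16547/69 - 7573/7377 = 40514894/169671 ≈ 238.78)
a/B(h(N, -4)) = 40514894/(169671*((4*(-8)))) = (40514894/169671)/(-32) = (40514894/169671)*(-1/32) = -20257447/2714736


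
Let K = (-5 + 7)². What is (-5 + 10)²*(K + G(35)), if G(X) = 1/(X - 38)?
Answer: 275/3 ≈ 91.667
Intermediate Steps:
K = 4 (K = 2² = 4)
G(X) = 1/(-38 + X)
(-5 + 10)²*(K + G(35)) = (-5 + 10)²*(4 + 1/(-38 + 35)) = 5²*(4 + 1/(-3)) = 25*(4 - ⅓) = 25*(11/3) = 275/3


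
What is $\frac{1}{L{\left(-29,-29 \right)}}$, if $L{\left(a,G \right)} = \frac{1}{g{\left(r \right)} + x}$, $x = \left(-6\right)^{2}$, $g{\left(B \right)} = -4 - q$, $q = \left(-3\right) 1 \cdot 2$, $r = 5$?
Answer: $38$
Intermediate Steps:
$q = -6$ ($q = \left(-3\right) 2 = -6$)
$g{\left(B \right)} = 2$ ($g{\left(B \right)} = -4 - -6 = -4 + 6 = 2$)
$x = 36$
$L{\left(a,G \right)} = \frac{1}{38}$ ($L{\left(a,G \right)} = \frac{1}{2 + 36} = \frac{1}{38}$)
$\frac{1}{L{\left(-29,-29 \right)}} = \frac{1}{\frac{1}{38}} = 38$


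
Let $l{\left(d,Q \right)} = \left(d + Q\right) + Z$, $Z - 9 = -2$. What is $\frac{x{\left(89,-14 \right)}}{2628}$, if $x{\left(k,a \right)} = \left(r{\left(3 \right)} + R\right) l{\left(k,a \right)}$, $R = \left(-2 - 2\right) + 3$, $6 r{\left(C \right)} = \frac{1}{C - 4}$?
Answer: $- \frac{287}{7884} \approx -0.036403$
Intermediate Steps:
$Z = 7$ ($Z = 9 - 2 = 7$)
$r{\left(C \right)} = \frac{1}{6 \left(-4 + C\right)}$ ($r{\left(C \right)} = \frac{1}{6 \left(C - 4\right)} = \frac{1}{6 \left(-4 + C\right)}$)
$l{\left(d,Q \right)} = 7 + Q + d$ ($l{\left(d,Q \right)} = \left(d + Q\right) + 7 = \left(Q + d\right) + 7 = 7 + Q + d$)
$R = -1$ ($R = -4 + 3 = -1$)
$x{\left(k,a \right)} = - \frac{49}{6} - \frac{7 a}{6} - \frac{7 k}{6}$ ($x{\left(k,a \right)} = \left(\frac{1}{6 \left(-4 + 3\right)} - 1\right) \left(7 + a + k\right) = \left(\frac{1}{6 \left(-1\right)} - 1\right) \left(7 + a + k\right) = \left(\frac{1}{6} \left(-1\right) - 1\right) \left(7 + a + k\right) = \left(- \frac{1}{6} - 1\right) \left(7 + a + k\right) = - \frac{7 \left(7 + a + k\right)}{6} = - \frac{49}{6} - \frac{7 a}{6} - \frac{7 k}{6}$)
$\frac{x{\left(89,-14 \right)}}{2628} = \frac{- \frac{49}{6} - - \frac{49}{3} - \frac{623}{6}}{2628} = \left(- \frac{49}{6} + \frac{49}{3} - \frac{623}{6}\right) \frac{1}{2628} = \left(- \frac{287}{3}\right) \frac{1}{2628} = - \frac{287}{7884}$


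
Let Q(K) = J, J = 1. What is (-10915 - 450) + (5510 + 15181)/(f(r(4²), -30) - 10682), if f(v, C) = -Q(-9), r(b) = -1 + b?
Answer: -13492554/1187 ≈ -11367.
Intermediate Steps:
Q(K) = 1
f(v, C) = -1 (f(v, C) = -1*1 = -1)
(-10915 - 450) + (5510 + 15181)/(f(r(4²), -30) - 10682) = (-10915 - 450) + (5510 + 15181)/(-1 - 10682) = -11365 + 20691/(-10683) = -11365 + 20691*(-1/10683) = -11365 - 2299/1187 = -13492554/1187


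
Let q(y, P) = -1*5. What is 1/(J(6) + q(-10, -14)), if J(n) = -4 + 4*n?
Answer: 1/15 ≈ 0.066667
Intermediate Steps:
q(y, P) = -5
1/(J(6) + q(-10, -14)) = 1/((-4 + 4*6) - 5) = 1/((-4 + 24) - 5) = 1/(20 - 5) = 1/15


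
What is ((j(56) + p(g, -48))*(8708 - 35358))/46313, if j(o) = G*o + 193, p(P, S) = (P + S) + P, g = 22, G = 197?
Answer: -299039650/46313 ≈ -6456.9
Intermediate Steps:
p(P, S) = S + 2*P
j(o) = 193 + 197*o (j(o) = 197*o + 193 = 193 + 197*o)
((j(56) + p(g, -48))*(8708 - 35358))/46313 = (((193 + 197*56) + (-48 + 2*22))*(8708 - 35358))/46313 = (((193 + 11032) + (-48 + 44))*(-26650))*(1/46313) = ((11225 - 4)*(-26650))*(1/46313) = (11221*(-26650))*(1/46313) = -299039650*1/46313 = -299039650/46313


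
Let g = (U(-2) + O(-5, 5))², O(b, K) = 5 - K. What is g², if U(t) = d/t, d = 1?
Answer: 1/16 ≈ 0.062500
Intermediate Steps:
U(t) = 1/t
g = ¼ (g = (1/(-2) + (5 - 1*5))² = (-½ + (5 - 5))² = (-½ + 0)² = (-½)² = ¼ ≈ 0.25000)
g² = (¼)² = 1/16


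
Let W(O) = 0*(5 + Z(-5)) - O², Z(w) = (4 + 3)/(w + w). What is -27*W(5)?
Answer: 675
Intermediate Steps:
Z(w) = 7/(2*w) (Z(w) = 7/((2*w)) = 7*(1/(2*w)) = 7/(2*w))
W(O) = -O² (W(O) = 0*(5 + (7/2)/(-5)) - O² = 0*(5 + (7/2)*(-⅕)) - O² = 0*(5 - 7/10) - O² = 0*(43/10) - O² = 0 - O² = -O²)
-27*W(5) = -(-27)*5² = -(-27)*25 = -27*(-25) = 675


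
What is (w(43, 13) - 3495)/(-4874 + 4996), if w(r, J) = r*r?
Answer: -823/61 ≈ -13.492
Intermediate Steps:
w(r, J) = r²
(w(43, 13) - 3495)/(-4874 + 4996) = (43² - 3495)/(-4874 + 4996) = (1849 - 3495)/122 = -1646*1/122 = -823/61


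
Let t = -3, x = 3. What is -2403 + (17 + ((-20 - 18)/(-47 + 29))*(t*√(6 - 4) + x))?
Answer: -7139/3 - 19*√2/3 ≈ -2388.6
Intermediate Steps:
-2403 + (17 + ((-20 - 18)/(-47 + 29))*(t*√(6 - 4) + x)) = -2403 + (17 + ((-20 - 18)/(-47 + 29))*(-3*√(6 - 4) + 3)) = -2403 + (17 + (-38/(-18))*(-3*√2 + 3)) = -2403 + (17 + (-38*(-1/18))*(3 - 3*√2)) = -2403 + (17 + 19*(3 - 3*√2)/9) = -2403 + (17 + (19/3 - 19*√2/3)) = -2403 + (70/3 - 19*√2/3) = -7139/3 - 19*√2/3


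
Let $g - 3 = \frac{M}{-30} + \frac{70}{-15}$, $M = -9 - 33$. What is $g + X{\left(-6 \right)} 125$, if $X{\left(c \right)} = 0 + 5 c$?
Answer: $- \frac{56254}{15} \approx -3750.3$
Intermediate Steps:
$M = -42$
$g = - \frac{4}{15}$ ($g = 3 + \left(- \frac{42}{-30} + \frac{70}{-15}\right) = 3 + \left(\left(-42\right) \left(- \frac{1}{30}\right) + 70 \left(- \frac{1}{15}\right)\right) = 3 + \left(\frac{7}{5} - \frac{14}{3}\right) = 3 - \frac{49}{15} = - \frac{4}{15} \approx -0.26667$)
$X{\left(c \right)} = 5 c$
$g + X{\left(-6 \right)} 125 = - \frac{4}{15} + 5 \left(-6\right) 125 = - \frac{4}{15} - 3750 = - \frac{56254}{15}$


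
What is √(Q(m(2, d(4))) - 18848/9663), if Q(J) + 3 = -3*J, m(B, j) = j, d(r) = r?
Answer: I*√1582731759/9663 ≈ 4.1171*I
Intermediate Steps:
Q(J) = -3 - 3*J
√(Q(m(2, d(4))) - 18848/9663) = √((-3 - 3*4) - 18848/9663) = √((-3 - 12) - 18848*1/9663) = √(-15 - 18848/9663) = √(-163793/9663) = I*√1582731759/9663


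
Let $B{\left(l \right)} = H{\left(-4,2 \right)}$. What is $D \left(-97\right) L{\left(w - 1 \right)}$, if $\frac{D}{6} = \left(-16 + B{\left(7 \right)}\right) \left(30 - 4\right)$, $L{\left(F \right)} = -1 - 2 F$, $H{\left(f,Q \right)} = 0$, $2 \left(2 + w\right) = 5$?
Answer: $0$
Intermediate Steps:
$w = \frac{1}{2}$ ($w = -2 + \frac{1}{2} \cdot 5 = -2 + \frac{5}{2} = \frac{1}{2} \approx 0.5$)
$B{\left(l \right)} = 0$
$D = -2496$ ($D = 6 \left(-16 + 0\right) \left(30 - 4\right) = 6 \left(\left(-16\right) 26\right) = 6 \left(-416\right) = -2496$)
$D \left(-97\right) L{\left(w - 1 \right)} = \left(-2496\right) \left(-97\right) \left(-1 - 2 \left(\frac{1}{2} - 1\right)\right) = 242112 \left(-1 - -1\right) = 242112 \left(-1 + 1\right) = 242112 \cdot 0 = 0$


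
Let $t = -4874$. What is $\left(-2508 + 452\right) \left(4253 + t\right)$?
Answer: $1276776$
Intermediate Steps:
$\left(-2508 + 452\right) \left(4253 + t\right) = \left(-2508 + 452\right) \left(4253 - 4874\right) = \left(-2056\right) \left(-621\right) = 1276776$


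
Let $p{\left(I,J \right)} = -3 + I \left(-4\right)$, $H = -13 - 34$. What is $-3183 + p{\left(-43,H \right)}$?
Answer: $-3014$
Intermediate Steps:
$H = -47$
$p{\left(I,J \right)} = -3 - 4 I$
$-3183 + p{\left(-43,H \right)} = -3183 - -169 = -3183 + \left(-3 + 172\right) = -3183 + 169 = -3014$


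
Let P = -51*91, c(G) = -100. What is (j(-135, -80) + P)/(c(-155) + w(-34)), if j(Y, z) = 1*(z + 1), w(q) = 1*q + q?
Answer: 590/21 ≈ 28.095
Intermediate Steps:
w(q) = 2*q (w(q) = q + q = 2*q)
j(Y, z) = 1 + z (j(Y, z) = 1*(1 + z) = 1 + z)
P = -4641
(j(-135, -80) + P)/(c(-155) + w(-34)) = ((1 - 80) - 4641)/(-100 + 2*(-34)) = (-79 - 4641)/(-100 - 68) = -4720/(-168) = -4720*(-1/168) = 590/21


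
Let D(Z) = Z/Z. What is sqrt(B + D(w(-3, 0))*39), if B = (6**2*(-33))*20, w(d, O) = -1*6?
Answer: I*sqrt(23721) ≈ 154.02*I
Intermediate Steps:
w(d, O) = -6
D(Z) = 1
B = -23760 (B = (36*(-33))*20 = -1188*20 = -23760)
sqrt(B + D(w(-3, 0))*39) = sqrt(-23760 + 1*39) = sqrt(-23760 + 39) = sqrt(-23721) = I*sqrt(23721)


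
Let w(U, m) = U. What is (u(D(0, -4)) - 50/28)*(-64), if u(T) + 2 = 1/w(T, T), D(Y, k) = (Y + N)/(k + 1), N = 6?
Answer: 1920/7 ≈ 274.29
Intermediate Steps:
D(Y, k) = (6 + Y)/(1 + k) (D(Y, k) = (Y + 6)/(k + 1) = (6 + Y)/(1 + k))
u(T) = -2 + 1/T
(u(D(0, -4)) - 50/28)*(-64) = ((-2 + 1/((6 + 0)/(1 - 4))) - 50/28)*(-64) = ((-2 + 1/(6/(-3))) - 50*1/28)*(-64) = ((-2 + 1/(-⅓*6)) - 25/14)*(-64) = ((-2 + 1/(-2)) - 25/14)*(-64) = ((-2 - ½) - 25/14)*(-64) = (-5/2 - 25/14)*(-64) = -30/7*(-64) = 1920/7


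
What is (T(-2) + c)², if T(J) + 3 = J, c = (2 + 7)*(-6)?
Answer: 3481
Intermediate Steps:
c = -54 (c = 9*(-6) = -54)
T(J) = -3 + J
(T(-2) + c)² = ((-3 - 2) - 54)² = (-5 - 54)² = (-59)² = 3481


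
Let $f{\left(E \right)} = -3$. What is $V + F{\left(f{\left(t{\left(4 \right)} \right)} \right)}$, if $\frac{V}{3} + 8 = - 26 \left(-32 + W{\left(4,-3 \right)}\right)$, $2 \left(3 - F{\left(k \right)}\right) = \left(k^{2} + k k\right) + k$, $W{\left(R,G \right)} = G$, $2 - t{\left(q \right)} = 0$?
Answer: $\frac{5403}{2} \approx 2701.5$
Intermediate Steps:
$t{\left(q \right)} = 2$ ($t{\left(q \right)} = 2 - 0 = 2 + 0 = 2$)
$F{\left(k \right)} = 3 - k^{2} - \frac{k}{2}$ ($F{\left(k \right)} = 3 - \frac{\left(k^{2} + k k\right) + k}{2} = 3 - \frac{\left(k^{2} + k^{2}\right) + k}{2} = 3 - \frac{2 k^{2} + k}{2} = 3 - \frac{k + 2 k^{2}}{2} = 3 - \left(k^{2} + \frac{k}{2}\right) = 3 - k^{2} - \frac{k}{2}$)
$V = 2706$ ($V = -24 + 3 \left(- 26 \left(-32 - 3\right)\right) = -24 + 3 \left(\left(-26\right) \left(-35\right)\right) = -24 + 3 \cdot 910 = -24 + 2730 = 2706$)
$V + F{\left(f{\left(t{\left(4 \right)} \right)} \right)} = 2706 - \frac{9}{2} = \frac{5403}{2}$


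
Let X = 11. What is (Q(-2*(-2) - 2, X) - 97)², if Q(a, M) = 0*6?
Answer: 9409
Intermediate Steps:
Q(a, M) = 0
(Q(-2*(-2) - 2, X) - 97)² = (0 - 97)² = (-97)² = 9409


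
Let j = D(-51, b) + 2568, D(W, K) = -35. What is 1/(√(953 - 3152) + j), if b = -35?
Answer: 2533/6418288 - I*√2199/6418288 ≈ 0.00039465 - 7.3062e-6*I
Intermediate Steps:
j = 2533 (j = -35 + 2568 = 2533)
1/(√(953 - 3152) + j) = 1/(√(953 - 3152) + 2533) = 1/(√(-2199) + 2533) = 1/(I*√2199 + 2533) = 1/(2533 + I*√2199)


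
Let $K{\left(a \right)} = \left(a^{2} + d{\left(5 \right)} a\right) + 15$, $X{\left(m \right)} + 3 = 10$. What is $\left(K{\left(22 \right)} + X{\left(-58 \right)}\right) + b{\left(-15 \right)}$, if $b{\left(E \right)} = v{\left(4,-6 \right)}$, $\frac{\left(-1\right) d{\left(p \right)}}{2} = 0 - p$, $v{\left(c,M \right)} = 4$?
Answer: $730$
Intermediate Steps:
$X{\left(m \right)} = 7$ ($X{\left(m \right)} = -3 + 10 = 7$)
$d{\left(p \right)} = 2 p$ ($d{\left(p \right)} = - 2 \left(0 - p\right) = - 2 \left(- p\right) = 2 p$)
$b{\left(E \right)} = 4$
$K{\left(a \right)} = 15 + a^{2} + 10 a$ ($K{\left(a \right)} = \left(a^{2} + 2 \cdot 5 a\right) + 15 = \left(a^{2} + 10 a\right) + 15 = 15 + a^{2} + 10 a$)
$\left(K{\left(22 \right)} + X{\left(-58 \right)}\right) + b{\left(-15 \right)} = \left(\left(15 + 22^{2} + 10 \cdot 22\right) + 7\right) + 4 = \left(\left(15 + 484 + 220\right) + 7\right) + 4 = \left(719 + 7\right) + 4 = 726 + 4 = 730$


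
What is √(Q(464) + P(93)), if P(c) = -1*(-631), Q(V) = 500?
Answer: √1131 ≈ 33.630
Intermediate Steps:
P(c) = 631
√(Q(464) + P(93)) = √(500 + 631) = √1131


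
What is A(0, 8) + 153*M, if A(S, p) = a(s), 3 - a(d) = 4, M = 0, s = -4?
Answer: -1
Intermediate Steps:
a(d) = -1 (a(d) = 3 - 1*4 = 3 - 4 = -1)
A(S, p) = -1
A(0, 8) + 153*M = -1 + 153*0 = -1 + 0 = -1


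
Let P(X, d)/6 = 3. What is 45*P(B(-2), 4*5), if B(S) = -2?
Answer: 810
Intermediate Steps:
P(X, d) = 18 (P(X, d) = 6*3 = 18)
45*P(B(-2), 4*5) = 45*18 = 810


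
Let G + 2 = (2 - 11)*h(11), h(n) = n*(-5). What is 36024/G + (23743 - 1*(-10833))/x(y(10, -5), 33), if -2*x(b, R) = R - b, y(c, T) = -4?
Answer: -32759048/18241 ≈ -1795.9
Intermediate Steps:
h(n) = -5*n
x(b, R) = b/2 - R/2 (x(b, R) = -(R - b)/2 = b/2 - R/2)
G = 493 (G = -2 + (2 - 11)*(-5*11) = -2 - 9*(-55) = -2 + 495 = 493)
36024/G + (23743 - 1*(-10833))/x(y(10, -5), 33) = 36024/493 + (23743 - 1*(-10833))/((1/2)*(-4) - 1/2*33) = 36024*(1/493) + (23743 + 10833)/(-2 - 33/2) = 36024/493 + 34576/(-37/2) = 36024/493 + 34576*(-2/37) = 36024/493 - 69152/37 = -32759048/18241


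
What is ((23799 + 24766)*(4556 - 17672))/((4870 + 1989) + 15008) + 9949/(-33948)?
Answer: -7208121676901/247446972 ≈ -29130.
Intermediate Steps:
((23799 + 24766)*(4556 - 17672))/((4870 + 1989) + 15008) + 9949/(-33948) = (48565*(-13116))/(6859 + 15008) + 9949*(-1/33948) = -636978540/21867 - 9949/33948 = -636978540*1/21867 - 9949/33948 = -212326180/7289 - 9949/33948 = -7208121676901/247446972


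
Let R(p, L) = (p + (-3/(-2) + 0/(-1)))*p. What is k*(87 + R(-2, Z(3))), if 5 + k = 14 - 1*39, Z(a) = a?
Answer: -2640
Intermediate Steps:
k = -30 (k = -5 + (14 - 1*39) = -5 + (14 - 39) = -5 - 25 = -30)
R(p, L) = p*(3/2 + p) (R(p, L) = (p + (-3*(-½) + 0*(-1)))*p = (p + (3/2 + 0))*p = (p + 3/2)*p = (3/2 + p)*p = p*(3/2 + p))
k*(87 + R(-2, Z(3))) = -30*(87 + (½)*(-2)*(3 + 2*(-2))) = -30*(87 + (½)*(-2)*(3 - 4)) = -30*(87 + (½)*(-2)*(-1)) = -30*(87 + 1) = -30*88 = -2640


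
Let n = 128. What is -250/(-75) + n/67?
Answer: 1054/201 ≈ 5.2438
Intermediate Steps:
-250/(-75) + n/67 = -250/(-75) + 128/67 = -250*(-1/75) + 128*(1/67) = 10/3 + 128/67 = 1054/201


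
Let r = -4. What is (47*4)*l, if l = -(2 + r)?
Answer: 376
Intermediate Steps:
l = 2 (l = -(2 - 4) = -1*(-2) = 2)
(47*4)*l = (47*4)*2 = 188*2 = 376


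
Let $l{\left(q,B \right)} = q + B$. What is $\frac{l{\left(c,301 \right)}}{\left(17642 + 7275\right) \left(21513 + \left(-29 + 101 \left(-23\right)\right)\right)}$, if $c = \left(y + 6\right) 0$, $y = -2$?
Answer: $\frac{301}{477434637} \approx 6.3045 \cdot 10^{-7}$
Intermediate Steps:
$c = 0$ ($c = \left(-2 + 6\right) 0 = 4 \cdot 0 = 0$)
$l{\left(q,B \right)} = B + q$
$\frac{l{\left(c,301 \right)}}{\left(17642 + 7275\right) \left(21513 + \left(-29 + 101 \left(-23\right)\right)\right)} = \frac{301 + 0}{\left(17642 + 7275\right) \left(21513 + \left(-29 + 101 \left(-23\right)\right)\right)} = \frac{301}{24917 \left(21513 - 2352\right)} = \frac{301}{24917 \cdot 19161} = \frac{301}{477434637}$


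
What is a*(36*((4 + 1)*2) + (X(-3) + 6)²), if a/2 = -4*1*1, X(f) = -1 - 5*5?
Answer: -6080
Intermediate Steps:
X(f) = -26 (X(f) = -1 - 25 = -26)
a = -8 (a = 2*(-4*1*1) = 2*(-4*1) = 2*(-4) = -8)
a*(36*((4 + 1)*2) + (X(-3) + 6)²) = -8*(36*((4 + 1)*2) + (-26 + 6)²) = -8*(36*(5*2) + (-20)²) = -8*(36*10 + 400) = -8*(360 + 400) = -8*760 = -6080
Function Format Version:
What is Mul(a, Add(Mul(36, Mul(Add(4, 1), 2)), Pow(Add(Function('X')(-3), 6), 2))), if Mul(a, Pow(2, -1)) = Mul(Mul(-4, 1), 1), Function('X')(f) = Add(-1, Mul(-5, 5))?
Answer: -6080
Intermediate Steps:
Function('X')(f) = -26 (Function('X')(f) = Add(-1, -25) = -26)
a = -8 (a = Mul(2, Mul(Mul(-4, 1), 1)) = Mul(2, Mul(-4, 1)) = Mul(2, -4) = -8)
Mul(a, Add(Mul(36, Mul(Add(4, 1), 2)), Pow(Add(Function('X')(-3), 6), 2))) = Mul(-8, Add(Mul(36, Mul(Add(4, 1), 2)), Pow(Add(-26, 6), 2))) = Mul(-8, Add(Mul(36, Mul(5, 2)), Pow(-20, 2))) = Mul(-8, Add(Mul(36, 10), 400)) = Mul(-8, Add(360, 400)) = Mul(-8, 760) = -6080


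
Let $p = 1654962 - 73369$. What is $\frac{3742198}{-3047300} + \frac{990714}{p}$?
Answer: $- \frac{1449815694607}{2409794174450} \approx -0.60163$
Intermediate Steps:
$p = 1581593$
$\frac{3742198}{-3047300} + \frac{990714}{p} = \frac{3742198}{-3047300} + \frac{990714}{1581593} = 3742198 \left(- \frac{1}{3047300}\right) + 990714 \cdot \frac{1}{1581593} = - \frac{1871099}{1523650} + \frac{990714}{1581593} = - \frac{1449815694607}{2409794174450}$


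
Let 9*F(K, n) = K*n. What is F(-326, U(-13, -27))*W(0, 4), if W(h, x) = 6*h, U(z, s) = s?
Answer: 0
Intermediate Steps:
F(K, n) = K*n/9 (F(K, n) = (K*n)/9 = K*n/9)
F(-326, U(-13, -27))*W(0, 4) = ((⅑)*(-326)*(-27))*(6*0) = 978*0 = 0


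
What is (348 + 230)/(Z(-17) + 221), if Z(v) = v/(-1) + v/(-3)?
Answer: 102/43 ≈ 2.3721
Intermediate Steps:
Z(v) = -4*v/3 (Z(v) = v*(-1) + v*(-1/3) = -v - v/3 = -4*v/3)
(348 + 230)/(Z(-17) + 221) = (348 + 230)/(-4/3*(-17) + 221) = 578/(68/3 + 221) = 578/(731/3) = 578*(3/731) = 102/43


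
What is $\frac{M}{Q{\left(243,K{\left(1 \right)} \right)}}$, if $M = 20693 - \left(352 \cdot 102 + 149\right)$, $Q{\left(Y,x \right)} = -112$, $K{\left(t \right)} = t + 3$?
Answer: $\frac{960}{7} \approx 137.14$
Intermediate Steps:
$K{\left(t \right)} = 3 + t$
$M = -15360$ ($M = 20693 - \left(35904 + 149\right) = 20693 - 36053 = -15360$)
$\frac{M}{Q{\left(243,K{\left(1 \right)} \right)}} = - \frac{15360}{-112} = \left(-15360\right) \left(- \frac{1}{112}\right) = \frac{960}{7}$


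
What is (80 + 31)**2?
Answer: 12321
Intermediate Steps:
(80 + 31)**2 = 111**2 = 12321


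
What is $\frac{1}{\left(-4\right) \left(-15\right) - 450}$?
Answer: $- \frac{1}{390} \approx -0.0025641$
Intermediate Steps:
$\frac{1}{\left(-4\right) \left(-15\right) - 450} = \frac{1}{60 - 450} = \frac{1}{-390} = - \frac{1}{390}$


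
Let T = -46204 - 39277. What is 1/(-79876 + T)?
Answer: -1/165357 ≈ -6.0475e-6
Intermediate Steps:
T = -85481
1/(-79876 + T) = 1/(-79876 - 85481) = 1/(-165357) = -1/165357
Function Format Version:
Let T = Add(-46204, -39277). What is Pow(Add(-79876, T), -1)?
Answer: Rational(-1, 165357) ≈ -6.0475e-6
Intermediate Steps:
T = -85481
Pow(Add(-79876, T), -1) = Pow(Add(-79876, -85481), -1) = Pow(-165357, -1) = Rational(-1, 165357)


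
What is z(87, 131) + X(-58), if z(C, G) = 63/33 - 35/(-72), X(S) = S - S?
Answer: 1897/792 ≈ 2.3952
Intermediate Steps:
X(S) = 0
z(C, G) = 1897/792 (z(C, G) = 63*(1/33) - 35*(-1/72) = 21/11 + 35/72 = 1897/792)
z(87, 131) + X(-58) = 1897/792 + 0 = 1897/792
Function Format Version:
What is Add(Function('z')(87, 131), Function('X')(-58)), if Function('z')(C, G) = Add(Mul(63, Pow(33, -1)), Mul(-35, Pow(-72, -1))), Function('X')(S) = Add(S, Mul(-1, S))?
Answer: Rational(1897, 792) ≈ 2.3952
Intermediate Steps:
Function('X')(S) = 0
Function('z')(C, G) = Rational(1897, 792) (Function('z')(C, G) = Add(Mul(63, Rational(1, 33)), Mul(-35, Rational(-1, 72))) = Add(Rational(21, 11), Rational(35, 72)) = Rational(1897, 792))
Add(Function('z')(87, 131), Function('X')(-58)) = Add(Rational(1897, 792), 0) = Rational(1897, 792)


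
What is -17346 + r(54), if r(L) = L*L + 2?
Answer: -14428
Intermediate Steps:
r(L) = 2 + L² (r(L) = L² + 2 = 2 + L²)
-17346 + r(54) = -17346 + (2 + 54²) = -17346 + (2 + 2916) = -17346 + 2918 = -14428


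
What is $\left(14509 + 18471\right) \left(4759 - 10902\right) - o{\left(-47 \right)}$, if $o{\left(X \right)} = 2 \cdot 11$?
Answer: $-202596162$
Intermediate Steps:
$o{\left(X \right)} = 22$
$\left(14509 + 18471\right) \left(4759 - 10902\right) - o{\left(-47 \right)} = \left(14509 + 18471\right) \left(4759 - 10902\right) - 22 = 32980 \left(-6143\right) - 22 = -202596140 - 22 = -202596162$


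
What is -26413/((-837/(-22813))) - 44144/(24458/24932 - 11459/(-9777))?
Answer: -162621496922638259/219637862199 ≈ -7.4041e+5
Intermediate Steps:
-26413/((-837/(-22813))) - 44144/(24458/24932 - 11459/(-9777)) = -26413/((-837*(-1/22813))) - 44144/(24458*(1/24932) - 11459*(-1/9777)) = -26413/837/22813 - 44144/(12229/12466 + 11459/9777) = -26413*22813/837 - 44144/262410827/121880082 = -602559769/837 - 44144*121880082/262410827 = -602559769/837 - 5380274339808/262410827 = -162621496922638259/219637862199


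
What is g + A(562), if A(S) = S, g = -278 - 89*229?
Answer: -20097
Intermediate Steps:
g = -20659 (g = -278 - 20381 = -20659)
g + A(562) = -20659 + 562 = -20097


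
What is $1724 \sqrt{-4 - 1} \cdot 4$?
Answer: $6896 i \sqrt{5} \approx 15420.0 i$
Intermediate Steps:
$1724 \sqrt{-4 - 1} \cdot 4 = 1724 \sqrt{-5} \cdot 4 = 1724 i \sqrt{5} \cdot 4 = 1724 \cdot 4 i \sqrt{5} = 6896 i \sqrt{5}$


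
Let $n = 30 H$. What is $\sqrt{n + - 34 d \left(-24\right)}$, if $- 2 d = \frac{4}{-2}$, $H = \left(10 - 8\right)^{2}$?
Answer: $6 \sqrt{26} \approx 30.594$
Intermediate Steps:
$H = 4$ ($H = 2^{2} = 4$)
$n = 120$ ($n = 30 \cdot 4 = 120$)
$d = 1$ ($d = - \frac{4 \frac{1}{-2}}{2} = - \frac{4 \left(- \frac{1}{2}\right)}{2} = \left(- \frac{1}{2}\right) \left(-2\right) = 1$)
$\sqrt{n + - 34 d \left(-24\right)} = \sqrt{120 + \left(-34\right) 1 \left(-24\right)} = \sqrt{120 - -816} = \sqrt{120 + 816} = \sqrt{936} = 6 \sqrt{26}$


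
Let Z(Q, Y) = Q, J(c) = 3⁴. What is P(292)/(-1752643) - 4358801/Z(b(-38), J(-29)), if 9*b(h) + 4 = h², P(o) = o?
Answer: -7639422107763/280422880 ≈ -27243.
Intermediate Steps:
J(c) = 81
b(h) = -4/9 + h²/9
P(292)/(-1752643) - 4358801/Z(b(-38), J(-29)) = 292/(-1752643) - 4358801/(-4/9 + (⅑)*(-38)²) = 292*(-1/1752643) - 4358801/(-4/9 + (⅑)*1444) = -292/1752643 - 4358801/(-4/9 + 1444/9) = -292/1752643 - 4358801/160 = -7639422107763/280422880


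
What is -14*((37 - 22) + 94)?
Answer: -1526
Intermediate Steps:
-14*((37 - 22) + 94) = -14*(15 + 94) = -14*109 = -1526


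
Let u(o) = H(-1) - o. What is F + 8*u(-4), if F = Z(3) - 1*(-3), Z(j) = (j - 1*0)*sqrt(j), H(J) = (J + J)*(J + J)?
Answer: 67 + 3*sqrt(3) ≈ 72.196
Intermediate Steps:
H(J) = 4*J**2 (H(J) = (2*J)*(2*J) = 4*J**2)
u(o) = 4 - o (u(o) = 4*(-1)**2 - o = 4*1 - o = 4 - o)
Z(j) = j**(3/2) (Z(j) = (j + 0)*sqrt(j) = j*sqrt(j) = j**(3/2))
F = 3 + 3*sqrt(3) (F = 3**(3/2) - 1*(-3) = 3*sqrt(3) + 3 = 3 + 3*sqrt(3) ≈ 8.1962)
F + 8*u(-4) = (3 + 3*sqrt(3)) + 8*(4 - 1*(-4)) = (3 + 3*sqrt(3)) + 8*(4 + 4) = (3 + 3*sqrt(3)) + 8*8 = (3 + 3*sqrt(3)) + 64 = 67 + 3*sqrt(3)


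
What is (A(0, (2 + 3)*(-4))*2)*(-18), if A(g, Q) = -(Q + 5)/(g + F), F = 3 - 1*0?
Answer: -180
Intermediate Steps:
F = 3 (F = 3 + 0 = 3)
A(g, Q) = -(5 + Q)/(3 + g) (A(g, Q) = -(Q + 5)/(g + 3) = -(5 + Q)/(3 + g))
(A(0, (2 + 3)*(-4))*2)*(-18) = (((-5 - (2 + 3)*(-4))/(3 + 0))*2)*(-18) = (((-5 - 5*(-4))/3)*2)*(-18) = (((-5 - 1*(-20))/3)*2)*(-18) = (((-5 + 20)/3)*2)*(-18) = (((1/3)*15)*2)*(-18) = (5*2)*(-18) = 10*(-18) = -180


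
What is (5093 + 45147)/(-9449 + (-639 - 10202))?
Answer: -5024/2029 ≈ -2.4761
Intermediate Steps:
(5093 + 45147)/(-9449 + (-639 - 10202)) = 50240/(-9449 - 10841) = 50240/(-20290) = 50240*(-1/20290) = -5024/2029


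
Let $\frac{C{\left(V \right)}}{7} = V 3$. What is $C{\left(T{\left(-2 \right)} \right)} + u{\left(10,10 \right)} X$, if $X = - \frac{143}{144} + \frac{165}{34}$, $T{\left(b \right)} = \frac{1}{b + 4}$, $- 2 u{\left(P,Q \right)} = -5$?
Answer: $\frac{98653}{4896} \approx 20.15$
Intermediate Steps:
$u{\left(P,Q \right)} = \frac{5}{2}$ ($u{\left(P,Q \right)} = \left(- \frac{1}{2}\right) \left(-5\right) = \frac{5}{2}$)
$T{\left(b \right)} = \frac{1}{4 + b}$
$C{\left(V \right)} = 21 V$ ($C{\left(V \right)} = 7 V 3 = 7 \cdot 3 V = 21 V$)
$X = \frac{9449}{2448}$ ($X = \left(-143\right) \frac{1}{144} + 165 \cdot \frac{1}{34} = - \frac{143}{144} + \frac{165}{34} = \frac{9449}{2448} \approx 3.8599$)
$C{\left(T{\left(-2 \right)} \right)} + u{\left(10,10 \right)} X = \frac{21}{4 - 2} + \frac{5}{2} \cdot \frac{9449}{2448} = \frac{21}{2} + \frac{47245}{4896} = \frac{98653}{4896}$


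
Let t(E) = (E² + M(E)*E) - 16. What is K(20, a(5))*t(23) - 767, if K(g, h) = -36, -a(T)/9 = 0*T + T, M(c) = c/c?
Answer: -20063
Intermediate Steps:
M(c) = 1
a(T) = -9*T (a(T) = -9*(0*T + T) = -9*(0 + T) = -9*T)
t(E) = -16 + E + E² (t(E) = (E² + 1*E) - 16 = (E² + E) - 16 = (E + E²) - 16 = -16 + E + E²)
K(20, a(5))*t(23) - 767 = -36*(-16 + 23 + 23²) - 767 = -36*(-16 + 23 + 529) - 767 = -36*536 - 767 = -19296 - 767 = -20063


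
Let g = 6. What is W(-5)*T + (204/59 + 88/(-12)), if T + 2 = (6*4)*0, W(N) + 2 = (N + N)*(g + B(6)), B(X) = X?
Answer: 42502/177 ≈ 240.12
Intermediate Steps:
W(N) = -2 + 24*N (W(N) = -2 + (N + N)*(6 + 6) = -2 + (2*N)*12 = -2 + 24*N)
T = -2 (T = -2 + (6*4)*0 = -2 + 24*0 = -2 + 0 = -2)
W(-5)*T + (204/59 + 88/(-12)) = (-2 + 24*(-5))*(-2) + (204/59 + 88/(-12)) = (-2 - 120)*(-2) + (204*(1/59) + 88*(-1/12)) = -122*(-2) + (204/59 - 22/3) = 244 - 686/177 = 42502/177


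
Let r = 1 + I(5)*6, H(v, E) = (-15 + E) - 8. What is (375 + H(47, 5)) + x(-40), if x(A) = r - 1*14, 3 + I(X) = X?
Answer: 356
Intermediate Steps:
H(v, E) = -23 + E
I(X) = -3 + X
r = 13 (r = 1 + (-3 + 5)*6 = 1 + 2*6 = 1 + 12 = 13)
x(A) = -1 (x(A) = 13 - 1*14 = 13 - 14 = -1)
(375 + H(47, 5)) + x(-40) = (375 + (-23 + 5)) - 1 = (375 - 18) - 1 = 357 - 1 = 356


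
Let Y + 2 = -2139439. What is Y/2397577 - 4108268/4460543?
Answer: -19392957443099/10694495304311 ≈ -1.8134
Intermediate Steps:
Y = -2139441 (Y = -2 - 2139439 = -2139441)
Y/2397577 - 4108268/4460543 = -2139441/2397577 - 4108268/4460543 = -19392957443099/10694495304311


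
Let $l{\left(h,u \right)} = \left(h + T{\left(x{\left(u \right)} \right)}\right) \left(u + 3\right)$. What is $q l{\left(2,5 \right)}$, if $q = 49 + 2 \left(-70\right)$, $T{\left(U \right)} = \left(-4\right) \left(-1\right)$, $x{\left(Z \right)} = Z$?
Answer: $-4368$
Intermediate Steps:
$T{\left(U \right)} = 4$
$l{\left(h,u \right)} = \left(3 + u\right) \left(4 + h\right)$ ($l{\left(h,u \right)} = \left(h + 4\right) \left(u + 3\right) = \left(4 + h\right) \left(3 + u\right) = \left(3 + u\right) \left(4 + h\right)$)
$q = -91$ ($q = 49 - 140 = -91$)
$q l{\left(2,5 \right)} = - 91 \left(12 + 3 \cdot 2 + 4 \cdot 5 + 2 \cdot 5\right) = - 91 \left(12 + 6 + 20 + 10\right) = \left(-91\right) 48 = -4368$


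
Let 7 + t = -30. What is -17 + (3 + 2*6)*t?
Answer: -572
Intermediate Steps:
t = -37 (t = -7 - 30 = -37)
-17 + (3 + 2*6)*t = -17 + (3 + 2*6)*(-37) = -17 + (3 + 12)*(-37) = -17 + 15*(-37) = -17 - 555 = -572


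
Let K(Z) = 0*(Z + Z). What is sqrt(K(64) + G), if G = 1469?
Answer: sqrt(1469) ≈ 38.328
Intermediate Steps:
K(Z) = 0 (K(Z) = 0*(2*Z) = 0)
sqrt(K(64) + G) = sqrt(0 + 1469) = sqrt(1469)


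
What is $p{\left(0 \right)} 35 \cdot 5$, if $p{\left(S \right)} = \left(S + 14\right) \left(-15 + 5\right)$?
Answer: $-24500$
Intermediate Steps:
$p{\left(S \right)} = -140 - 10 S$ ($p{\left(S \right)} = \left(14 + S\right) \left(-10\right) = -140 - 10 S$)
$p{\left(0 \right)} 35 \cdot 5 = \left(-140 - 0\right) 35 \cdot 5 = \left(-140 + 0\right) 175 = \left(-140\right) 175 = -24500$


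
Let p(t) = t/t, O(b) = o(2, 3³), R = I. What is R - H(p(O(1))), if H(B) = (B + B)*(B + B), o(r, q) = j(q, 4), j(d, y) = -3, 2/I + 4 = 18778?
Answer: -37547/9387 ≈ -3.9999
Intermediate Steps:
I = 1/9387 (I = 2/(-4 + 18778) = 2/18774 = 2*(1/18774) = 1/9387 ≈ 0.00010653)
R = 1/9387 ≈ 0.00010653
o(r, q) = -3
O(b) = -3
p(t) = 1
H(B) = 4*B² (H(B) = (2*B)*(2*B) = 4*B²)
R - H(p(O(1))) = 1/9387 - 4*1² = 1/9387 - 4 = -37547/9387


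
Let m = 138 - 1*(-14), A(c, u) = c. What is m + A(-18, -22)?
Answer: 134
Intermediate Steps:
m = 152 (m = 138 + 14 = 152)
m + A(-18, -22) = 152 - 18 = 134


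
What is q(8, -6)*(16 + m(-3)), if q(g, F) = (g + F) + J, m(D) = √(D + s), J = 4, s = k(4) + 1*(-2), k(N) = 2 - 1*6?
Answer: 96 + 18*I ≈ 96.0 + 18.0*I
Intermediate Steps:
k(N) = -4 (k(N) = 2 - 6 = -4)
s = -6 (s = -4 + 1*(-2) = -4 - 2 = -6)
m(D) = √(-6 + D) (m(D) = √(D - 6) = √(-6 + D))
q(g, F) = 4 + F + g (q(g, F) = (g + F) + 4 = (F + g) + 4 = 4 + F + g)
q(8, -6)*(16 + m(-3)) = (4 - 6 + 8)*(16 + √(-6 - 3)) = 6*(16 + √(-9)) = 6*(16 + 3*I) = 96 + 18*I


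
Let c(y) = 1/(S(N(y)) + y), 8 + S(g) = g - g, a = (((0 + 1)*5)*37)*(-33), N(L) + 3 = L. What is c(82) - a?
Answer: 451771/74 ≈ 6105.0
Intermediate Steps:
N(L) = -3 + L
a = -6105 (a = ((1*5)*37)*(-33) = (5*37)*(-33) = 185*(-33) = -6105)
S(g) = -8 (S(g) = -8 + (g - g) = -8 + 0 = -8)
c(y) = 1/(-8 + y)
c(82) - a = 1/(-8 + 82) - 1*(-6105) = 1/74 + 6105 = 451771/74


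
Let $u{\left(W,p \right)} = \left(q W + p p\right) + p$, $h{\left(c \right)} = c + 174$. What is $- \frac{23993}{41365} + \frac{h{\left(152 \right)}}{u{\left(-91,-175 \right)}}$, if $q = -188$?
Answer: $- \frac{563787052}{983618335} \approx -0.57318$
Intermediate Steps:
$h{\left(c \right)} = 174 + c$
$u{\left(W,p \right)} = p + p^{2} - 188 W$ ($u{\left(W,p \right)} = \left(- 188 W + p p\right) + p = \left(- 188 W + p^{2}\right) + p = \left(p^{2} - 188 W\right) + p = p + p^{2} - 188 W$)
$- \frac{23993}{41365} + \frac{h{\left(152 \right)}}{u{\left(-91,-175 \right)}} = - \frac{23993}{41365} + \frac{174 + 152}{-175 + \left(-175\right)^{2} - -17108} = \left(-23993\right) \frac{1}{41365} + \frac{326}{-175 + 30625 + 17108} = - \frac{23993}{41365} + \frac{326}{47558} = - \frac{23993}{41365} + 326 \cdot \frac{1}{47558} = - \frac{23993}{41365} + \frac{163}{23779} = - \frac{563787052}{983618335}$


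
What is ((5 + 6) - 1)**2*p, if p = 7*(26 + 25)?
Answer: 35700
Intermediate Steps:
p = 357 (p = 7*51 = 357)
((5 + 6) - 1)**2*p = ((5 + 6) - 1)**2*357 = (11 - 1)**2*357 = 10**2*357 = 100*357 = 35700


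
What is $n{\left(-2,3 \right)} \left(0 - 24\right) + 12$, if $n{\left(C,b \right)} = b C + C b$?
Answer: $300$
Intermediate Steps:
$n{\left(C,b \right)} = 2 C b$ ($n{\left(C,b \right)} = C b + C b = 2 C b$)
$n{\left(-2,3 \right)} \left(0 - 24\right) + 12 = 2 \left(-2\right) 3 \left(0 - 24\right) + 12 = \left(-12\right) \left(-24\right) + 12 = 288 + 12 = 300$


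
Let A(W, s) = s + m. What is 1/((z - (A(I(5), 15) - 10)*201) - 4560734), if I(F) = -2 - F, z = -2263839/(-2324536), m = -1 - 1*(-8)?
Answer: -2324536/10607194886417 ≈ -2.1915e-7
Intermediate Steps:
m = 7 (m = -1 + 8 = 7)
z = 2263839/2324536 (z = -2263839*(-1/2324536) = 2263839/2324536 ≈ 0.97389)
A(W, s) = 7 + s (A(W, s) = s + 7 = 7 + s)
1/((z - (A(I(5), 15) - 10)*201) - 4560734) = 1/((2263839/2324536 - ((7 + 15) - 10)*201) - 4560734) = 1/((2263839/2324536 - (22 - 10)*201) - 4560734) = 1/((2263839/2324536 - 12*201) - 4560734) = 1/((2263839/2324536 - 1*2412) - 4560734) = 1/((2263839/2324536 - 2412) - 4560734) = 1/(-5604516993/2324536 - 4560734) = 1/(-10607194886417/2324536) = -2324536/10607194886417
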